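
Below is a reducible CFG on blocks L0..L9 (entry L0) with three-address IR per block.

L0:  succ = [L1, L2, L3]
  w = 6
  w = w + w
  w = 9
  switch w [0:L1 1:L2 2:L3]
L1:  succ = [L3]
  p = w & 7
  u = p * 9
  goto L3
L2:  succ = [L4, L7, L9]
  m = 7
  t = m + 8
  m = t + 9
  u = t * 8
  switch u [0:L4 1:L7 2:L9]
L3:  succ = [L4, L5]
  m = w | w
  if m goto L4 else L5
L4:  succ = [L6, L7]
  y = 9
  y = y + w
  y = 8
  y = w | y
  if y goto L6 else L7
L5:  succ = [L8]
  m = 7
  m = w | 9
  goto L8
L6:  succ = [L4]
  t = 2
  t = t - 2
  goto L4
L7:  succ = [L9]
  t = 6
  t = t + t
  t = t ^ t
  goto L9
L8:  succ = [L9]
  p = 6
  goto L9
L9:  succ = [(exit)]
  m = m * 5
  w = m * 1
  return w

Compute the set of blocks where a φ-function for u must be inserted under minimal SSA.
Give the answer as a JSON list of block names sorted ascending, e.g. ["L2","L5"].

Answer: ["L3", "L4", "L7", "L9"]

Derivation:
idom tree: L1←L0 L2←L0 L3←L0 L4←L0 L5←L3 L6←L4 L7←L0 L8←L5 L9←L0
Join-block Dom:
  L3: preds {L0,L1}: {L0} ∩ {L0,L1} = {L0}; idom=L0
  L4: preds {L2,L3,L6}: {L0,L2} ∩ {L0,L3} ∩ {L0,L4,L6} = {L0}; idom=L0
  L7: preds {L2,L4}: {L0,L2} ∩ {L0,L4} = {L0}; idom=L0
  L9: preds {L2,L7,L8}: {L0,L2} ∩ {L0,L7} ∩ {L0,L3,L5,L8} = {L0}; idom=L0

DF derivation:
  L3←L0: walk · to L0
  L3←L1: walk L1 to L0
  L4←L2: walk L2 to L0
  L4←L3: walk L3 to L0
  L4←L6: walk L6→L4 to L0
  L7←L2: walk L2 to L0
  L7←L4: walk L4 to L0
  L9←L2: walk L2 to L0
  L9←L7: walk L7 to L0
  L9←L8: walk L8→L5→L3 to L0
  L0 → ∅
  L1 → {L3}
  L2 → {L4,L7,L9}
  L3 → {L4,L9}
  L4 → {L4,L7}
  L5 → {L9}
  L6 → {L4}
  L7 → {L9}
  L8 → {L9}
  L9 → ∅

φ for u: defs {L1,L2}
  DF⁺ = {L3,L4,L7,L9}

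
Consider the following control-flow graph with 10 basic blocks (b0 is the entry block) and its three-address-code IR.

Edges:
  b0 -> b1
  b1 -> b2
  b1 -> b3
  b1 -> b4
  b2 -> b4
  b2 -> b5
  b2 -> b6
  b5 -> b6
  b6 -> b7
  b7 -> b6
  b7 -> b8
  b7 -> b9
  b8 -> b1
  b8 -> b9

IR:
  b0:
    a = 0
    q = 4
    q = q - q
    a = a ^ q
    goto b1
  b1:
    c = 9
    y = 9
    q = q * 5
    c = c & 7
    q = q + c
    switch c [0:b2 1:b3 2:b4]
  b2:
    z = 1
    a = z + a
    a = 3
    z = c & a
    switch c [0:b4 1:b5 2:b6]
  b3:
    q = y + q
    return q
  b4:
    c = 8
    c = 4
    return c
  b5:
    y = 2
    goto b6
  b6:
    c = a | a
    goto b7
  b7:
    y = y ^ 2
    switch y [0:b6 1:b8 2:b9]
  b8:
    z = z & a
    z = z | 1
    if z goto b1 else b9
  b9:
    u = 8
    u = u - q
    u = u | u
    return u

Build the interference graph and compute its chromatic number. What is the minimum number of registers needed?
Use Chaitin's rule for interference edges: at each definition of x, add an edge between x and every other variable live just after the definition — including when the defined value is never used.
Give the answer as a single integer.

Per-block:
  b0 def {a,q} use ∅
  b1 def {c,q,y} use {q}
  b2 def {a,z} use {a,c}
  b3 def {q} use {q,y}
  b4 def {c} use ∅
  b5 def {y} use ∅
  b6 def {c} use {a}
  b7 def {y} use {y}
  b8 def {z} use {a,z}
  b9 def {u} use {q}

Backward fixpoint:
  live b0: ∅→{a,q}
  live b1: {a,q}→{a,c,q,y}
  live b2: {a,c,q,y}→{a,q,y,z}
  live b3: {q,y}→∅
  live b4: ∅→∅
  live b5: {a,q,z}→{a,q,y,z}
  live b6: {a,q,y,z}→{a,q,y,z}
  live b7: {a,q,y,z}→{a,q,y,z}
  live b8: {a,q,z}→{a,q}
  live b9: {q}→∅

Interference:
  a↔{c,q,y,z}
  c↔{a,q,y,z}
  q↔{a,c,u,y,z}
  u↔{q}
  y↔{a,c,q,z}
  z↔{a,c,q,y}

Registers:
  lower bound: {a,c,q,y,z} mutually conflict ⇒ χ ≥ 5
  5-colouring: c0={q}  c1={a,u}  c2={c}  c3={y}  c4={z}
  χ = 5

Answer: 5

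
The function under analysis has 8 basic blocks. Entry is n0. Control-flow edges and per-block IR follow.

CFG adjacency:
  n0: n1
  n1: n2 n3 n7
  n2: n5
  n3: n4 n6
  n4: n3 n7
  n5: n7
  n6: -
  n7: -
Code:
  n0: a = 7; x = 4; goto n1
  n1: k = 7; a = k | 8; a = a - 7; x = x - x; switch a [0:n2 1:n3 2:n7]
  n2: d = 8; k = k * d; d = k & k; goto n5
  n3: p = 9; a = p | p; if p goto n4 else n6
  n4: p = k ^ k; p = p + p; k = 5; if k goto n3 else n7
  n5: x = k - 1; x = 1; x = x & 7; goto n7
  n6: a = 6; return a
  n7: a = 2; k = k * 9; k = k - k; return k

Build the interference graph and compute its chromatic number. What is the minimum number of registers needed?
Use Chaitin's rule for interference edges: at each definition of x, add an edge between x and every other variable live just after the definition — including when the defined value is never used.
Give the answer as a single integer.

Answer: 3

Analysis:
Block summaries:
  n0 def {a,x} use ∅
  n1 def {a,k,x} use {x}
  n2 def {d,k} use {k}
  n3 def {a,p} use ∅
  n4 def {k,p} use {k}
  n5 def {x} use {k}
  n6 def {a} use ∅
  n7 def {a,k} use {k}

Backward fixpoint:
  n0 li=∅ lo={x}
  n1 li={x} lo={k}
  n2 li={k} lo={k}
  n3 li={k} lo={k}
  n4 li={k} lo={k}
  n5 li={k} lo={k}
  n6 li=∅ lo=∅
  n7 li={k} lo=∅

Conflict graph:
  a↔{k,p,x}
  d↔{k}
  k↔{a,d,p,x}
  p↔{a,k}
  x↔{a,k}

Registers:
  lower bound: {a,k,p} mutually conflict ⇒ χ ≥ 3
  assign a→c1 d→c1 k→c0 p→c2 x→c2 — no edge inside a register ⇒ χ ≤ 3
  χ = 3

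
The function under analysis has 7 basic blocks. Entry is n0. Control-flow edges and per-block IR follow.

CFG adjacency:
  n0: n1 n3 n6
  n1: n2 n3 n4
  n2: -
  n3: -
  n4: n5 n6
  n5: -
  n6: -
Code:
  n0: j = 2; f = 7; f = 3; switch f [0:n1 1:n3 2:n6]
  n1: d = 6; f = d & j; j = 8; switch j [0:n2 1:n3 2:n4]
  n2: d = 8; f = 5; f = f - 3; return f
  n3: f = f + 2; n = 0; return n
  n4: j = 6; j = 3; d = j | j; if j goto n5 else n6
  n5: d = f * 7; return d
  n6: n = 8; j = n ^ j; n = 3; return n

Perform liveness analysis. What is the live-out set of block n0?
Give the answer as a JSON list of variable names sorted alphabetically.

Answer: ["f", "j"]

Analysis:
Per-block:
  n0: {f,j} / ∅
  n1: {d,f,j} / {j}
  n2: {d,f} / ∅
  n3: {f,n} / {f}
  n4: {d,j} / ∅
  n5: {d} / {f}
  n6: {j,n} / {j}

Backward fixpoint:
  n0: in=∅ out={f,j}
  n1: in={j} out={f}
  n2: in=∅ out=∅
  n3: in={f} out=∅
  n4: in={f} out={f,j}
  n5: in={f} out=∅
  n6: in={j} out=∅

live-out(n0) = ["f", "j"]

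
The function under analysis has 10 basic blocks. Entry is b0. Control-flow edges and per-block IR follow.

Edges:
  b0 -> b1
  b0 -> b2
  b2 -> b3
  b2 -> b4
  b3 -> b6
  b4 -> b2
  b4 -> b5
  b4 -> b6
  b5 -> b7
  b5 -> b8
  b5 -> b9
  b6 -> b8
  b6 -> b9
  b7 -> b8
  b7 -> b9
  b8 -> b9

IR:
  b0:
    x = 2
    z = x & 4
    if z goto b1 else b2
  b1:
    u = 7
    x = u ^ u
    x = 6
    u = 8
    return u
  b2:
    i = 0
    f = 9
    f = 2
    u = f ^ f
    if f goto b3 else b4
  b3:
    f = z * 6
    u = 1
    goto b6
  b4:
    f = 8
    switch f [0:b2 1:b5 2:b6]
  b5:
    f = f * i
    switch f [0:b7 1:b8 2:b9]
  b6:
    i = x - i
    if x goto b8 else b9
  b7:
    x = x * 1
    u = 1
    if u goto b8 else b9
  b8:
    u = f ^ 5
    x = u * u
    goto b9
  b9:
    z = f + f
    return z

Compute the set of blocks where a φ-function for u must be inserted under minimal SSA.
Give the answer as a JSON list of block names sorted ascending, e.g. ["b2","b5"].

Answer: ["b2", "b6", "b8", "b9"]

Working:
idom tree: b1←b0 b2←b0 b3←b2 b4←b2 b5←b4 b6←b2 b7←b5 b8←b2 b9←b2
Join-block Dom:
  b2: preds {b0,b4}: {b0} ∩ {b0,b2,b4} = {b0}; idom=b0
  b6: preds {b3,b4}: {b0,b2,b3} ∩ {b0,b2,b4} = {b0,b2}; idom=b2
  b8: preds {b5,b6,b7}: {b0,b2,b4,b5} ∩ {b0,b2,b6} ∩ {b0,b2,b4,b5,b7} = {b0,b2}; idom=b2
  b9: preds {b5,b6,b7,b8}: {b0,b2,b4,b5} ∩ {b0,b2,b6} ∩ {b0,b2,b4,b5,b7} ∩ {b0,b2,b8} = {b0,b2}; idom=b2

Frontier:
  b2←b0: walk · to b0
  b2←b4: walk b4→b2 to b0
  b6←b3: walk b3 to b2
  b6←b4: walk b4 to b2
  b8←b5: walk b5→b4 to b2
  b8←b6: walk b6 to b2
  b8←b7: walk b7→b5→b4 to b2
  b9←b5: walk b5→b4 to b2
  b9←b6: walk b6 to b2
  b9←b7: walk b7→b5→b4 to b2
  b9←b8: walk b8 to b2
  b0 → ∅
  b1 → ∅
  b2 → {b2}
  b3 → {b6}
  b4 → {b2,b6,b8,b9}
  b5 → {b8,b9}
  b6 → {b8,b9}
  b7 → {b8,b9}
  b8 → {b9}
  b9 → ∅

φ for u: defs {b1,b2,b3,b7,b8}
  DF⁺ = {b2,b6,b8,b9}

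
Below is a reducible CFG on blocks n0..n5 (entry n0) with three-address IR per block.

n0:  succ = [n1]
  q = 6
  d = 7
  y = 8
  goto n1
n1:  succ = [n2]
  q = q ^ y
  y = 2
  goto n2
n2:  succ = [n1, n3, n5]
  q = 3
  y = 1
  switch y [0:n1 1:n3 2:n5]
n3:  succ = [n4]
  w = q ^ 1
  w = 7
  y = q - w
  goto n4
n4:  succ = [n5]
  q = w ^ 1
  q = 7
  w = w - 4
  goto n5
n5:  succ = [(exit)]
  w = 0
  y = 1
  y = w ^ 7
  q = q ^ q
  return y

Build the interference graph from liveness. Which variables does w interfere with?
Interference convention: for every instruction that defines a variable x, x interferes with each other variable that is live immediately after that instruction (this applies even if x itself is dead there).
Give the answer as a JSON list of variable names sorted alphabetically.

Answer: ["q", "y"]

Working:
Block summaries:
  n0: def={d,q,y} ue=∅
  n1: def={q,y} ue={q,y}
  n2: def={q,y} ue=∅
  n3: def={w,y} ue={q}
  n4: def={q,w} ue={w}
  n5: def={q,w,y} ue={q}

Liveness:
  n0: in=∅ out={q,y}
  n1: in={q,y} out=∅
  n2: in=∅ out={q,y}
  n3: in={q} out={w}
  n4: in={w} out={q}
  n5: in={q} out=∅

Interfere edges:
  d — {q}
  q — {d,w,y}
  w — {q,y}
  y — {q,w}

N(w) = ["q", "y"]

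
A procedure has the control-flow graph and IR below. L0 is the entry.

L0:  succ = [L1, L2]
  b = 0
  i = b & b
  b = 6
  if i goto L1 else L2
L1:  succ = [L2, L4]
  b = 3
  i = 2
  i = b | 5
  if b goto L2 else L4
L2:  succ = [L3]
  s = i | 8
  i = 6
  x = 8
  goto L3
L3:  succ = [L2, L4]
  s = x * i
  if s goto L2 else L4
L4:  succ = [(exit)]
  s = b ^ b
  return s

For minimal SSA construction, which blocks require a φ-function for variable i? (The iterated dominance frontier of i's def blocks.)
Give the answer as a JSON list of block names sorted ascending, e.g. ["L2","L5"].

Answer: ["L2", "L4"]

Analysis:
idom tree: L1←L0 L2←L0 L3←L2 L4←L0
Dom at joins:
  L2: preds {L0,L1,L3}: {L0} ∩ {L0,L1} ∩ {L0,L2,L3} = {L0}; idom=L0
  L4: preds {L1,L3}: {L0,L1} ∩ {L0,L2,L3} = {L0}; idom=L0

DF walk-up:
  L2←L0: walk · to L0
  L2←L1: walk L1 to L0
  L2←L3: walk L3→L2 to L0
  L4←L1: walk L1 to L0
  L4←L3: walk L3→L2 to L0
  L0: DF=∅
  L1: DF={L2,L4}
  L2: DF={L2,L4}
  L3: DF={L2,L4}
  L4: DF=∅

φ for i: defs {L0,L1,L2}
  DF⁺ = {L2,L4}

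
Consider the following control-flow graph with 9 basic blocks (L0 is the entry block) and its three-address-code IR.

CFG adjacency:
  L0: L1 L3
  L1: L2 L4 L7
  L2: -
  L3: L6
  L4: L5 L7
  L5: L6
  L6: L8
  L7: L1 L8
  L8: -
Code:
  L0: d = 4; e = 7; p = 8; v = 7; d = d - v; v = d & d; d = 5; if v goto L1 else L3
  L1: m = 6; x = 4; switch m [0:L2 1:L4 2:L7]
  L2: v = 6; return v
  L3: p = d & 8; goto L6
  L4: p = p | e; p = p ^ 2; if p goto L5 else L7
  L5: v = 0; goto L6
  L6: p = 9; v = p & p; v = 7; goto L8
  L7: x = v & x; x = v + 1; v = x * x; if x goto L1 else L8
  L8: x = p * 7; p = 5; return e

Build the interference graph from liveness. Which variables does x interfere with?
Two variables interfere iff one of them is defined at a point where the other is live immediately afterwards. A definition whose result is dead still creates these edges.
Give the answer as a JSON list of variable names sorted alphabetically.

Answer: ["e", "m", "p", "v"]

Derivation:
Block summaries:
  L0: {d,e,p,v} / ∅
  L1: {m,x} / ∅
  L2: {v} / ∅
  L3: {p} / {d}
  L4: {p} / {e,p}
  L5: {v} / ∅
  L6: {p,v} / ∅
  L7: {v,x} / {v,x}
  L8: {p,x} / {e,p}

Backward fixpoint:
  L0: in=∅ out={d,e,p,v}
  L1: in={e,p,v} out={e,p,v,x}
  L2: in=∅ out=∅
  L3: in={d,e} out={e}
  L4: in={e,p,v,x} out={e,p,v,x}
  L5: in={e} out={e}
  L6: in={e} out={e,p}
  L7: in={e,p,v,x} out={e,p,v}
  L8: in={e,p} out=∅

Conflict graph:
  d — {e,p,v}
  e — {d,m,p,v,x}
  m — {e,p,v,x}
  p — {d,e,m,v,x}
  v — {d,e,m,p,x}
  x — {e,m,p,v}

N(x) = ["e", "m", "p", "v"]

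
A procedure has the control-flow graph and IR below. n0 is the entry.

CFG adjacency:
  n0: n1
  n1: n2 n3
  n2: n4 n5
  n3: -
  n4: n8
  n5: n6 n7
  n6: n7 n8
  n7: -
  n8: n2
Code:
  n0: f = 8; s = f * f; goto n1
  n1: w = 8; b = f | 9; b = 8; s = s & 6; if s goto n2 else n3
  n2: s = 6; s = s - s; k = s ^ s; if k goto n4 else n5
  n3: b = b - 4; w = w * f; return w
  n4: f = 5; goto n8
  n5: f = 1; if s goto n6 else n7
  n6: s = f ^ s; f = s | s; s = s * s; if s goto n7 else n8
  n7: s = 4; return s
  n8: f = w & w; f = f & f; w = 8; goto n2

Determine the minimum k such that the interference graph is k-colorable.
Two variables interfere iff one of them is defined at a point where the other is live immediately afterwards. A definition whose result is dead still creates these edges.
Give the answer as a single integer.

Answer: 4

Analysis:
def/use:
  n0: {f,s} / ∅
  n1: {b,s,w} / {f,s}
  n2: {k,s} / ∅
  n3: {b,w} / {b,f,w}
  n4: {f} / ∅
  n5: {f} / {s}
  n6: {f,s} / {f,s}
  n7: {s} / ∅
  n8: {f,w} / {w}

Liveness:
  n0: in=∅ out={f,s}
  n1: in={f,s} out={b,f,w}
  n2: in={w} out={s,w}
  n3: in={b,f,w} out=∅
  n4: in={w} out={w}
  n5: in={s,w} out={f,s,w}
  n6: in={f,s,w} out={w}
  n7: in=∅ out=∅
  n8: in={w} out={w}

Interference:
  b: {f,s,w}
  f: {b,s,w}
  k: {s,w}
  s: {b,f,k,w}
  w: {b,f,k,s}

Colouring:
  clique {b,f,s,w} ⇒ need ≥ 4
  4-colouring: r0={s}  r1={w}  r2={b,k}  r3={f}
  χ = 4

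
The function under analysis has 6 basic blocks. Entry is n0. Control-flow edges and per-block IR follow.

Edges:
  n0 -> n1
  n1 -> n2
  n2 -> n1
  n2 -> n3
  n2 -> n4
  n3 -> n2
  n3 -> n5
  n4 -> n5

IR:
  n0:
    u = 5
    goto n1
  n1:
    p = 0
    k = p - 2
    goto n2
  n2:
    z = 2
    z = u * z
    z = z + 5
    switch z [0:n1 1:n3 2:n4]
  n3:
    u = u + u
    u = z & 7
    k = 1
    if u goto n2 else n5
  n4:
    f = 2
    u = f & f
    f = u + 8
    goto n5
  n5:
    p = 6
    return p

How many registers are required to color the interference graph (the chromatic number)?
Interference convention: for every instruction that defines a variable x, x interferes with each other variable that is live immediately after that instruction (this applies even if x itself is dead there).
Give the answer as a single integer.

Answer: 2

Derivation:
Per-block:
  n0 def {u} use ∅
  n1 def {k,p} use ∅
  n2 def {z} use {u}
  n3 def {k,u} use {u,z}
  n4 def {f,u} use ∅
  n5 def {p} use ∅

Liveness:
  n0: in=∅ out={u}
  n1: in={u} out={u}
  n2: in={u} out={u,z}
  n3: in={u,z} out={u}
  n4: in=∅ out=∅
  n5: in=∅ out=∅

Conflict graph:
  f: ∅
  k: {u}
  p: {u}
  u: {k,p,z}
  z: {u}

Chromatic number:
  {k,u} pairwise interfere (2-clique) ⇒ χ ≥ 2
  2-colouring: R0={f,u}  R1={k,p,z}
  χ = 2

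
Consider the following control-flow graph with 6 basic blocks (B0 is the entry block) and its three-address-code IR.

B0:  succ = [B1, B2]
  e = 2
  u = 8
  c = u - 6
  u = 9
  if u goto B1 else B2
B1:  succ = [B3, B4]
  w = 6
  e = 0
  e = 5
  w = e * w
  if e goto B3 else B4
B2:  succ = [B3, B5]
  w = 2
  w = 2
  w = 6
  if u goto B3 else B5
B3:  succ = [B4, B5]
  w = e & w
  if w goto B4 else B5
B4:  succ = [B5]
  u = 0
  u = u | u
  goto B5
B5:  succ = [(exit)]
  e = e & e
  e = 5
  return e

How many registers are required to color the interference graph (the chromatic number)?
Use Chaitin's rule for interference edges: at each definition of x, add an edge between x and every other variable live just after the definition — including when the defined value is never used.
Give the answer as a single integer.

Answer: 3

Working:
def/use:
  B0: {c,e,u} / ∅
  B1: {e,w} / ∅
  B2: {w} / {u}
  B3: {w} / {e,w}
  B4: {u} / ∅
  B5: {e} / {e}

Live sets:
  live B0: ∅→{e,u}
  live B1: ∅→{e,w}
  live B2: {e,u}→{e,w}
  live B3: {e,w}→{e}
  live B4: {e}→{e}
  live B5: {e}→∅

Interfere edges:
  c — {e}
  e — {c,u,w}
  u — {e,w}
  w — {e,u}

Registers:
  lower bound: {e,u,w} mutually conflict ⇒ χ ≥ 3
  assign c→R1 e→R0 u→R1 w→R2 — no edge inside a register ⇒ χ ≤ 3
  χ = 3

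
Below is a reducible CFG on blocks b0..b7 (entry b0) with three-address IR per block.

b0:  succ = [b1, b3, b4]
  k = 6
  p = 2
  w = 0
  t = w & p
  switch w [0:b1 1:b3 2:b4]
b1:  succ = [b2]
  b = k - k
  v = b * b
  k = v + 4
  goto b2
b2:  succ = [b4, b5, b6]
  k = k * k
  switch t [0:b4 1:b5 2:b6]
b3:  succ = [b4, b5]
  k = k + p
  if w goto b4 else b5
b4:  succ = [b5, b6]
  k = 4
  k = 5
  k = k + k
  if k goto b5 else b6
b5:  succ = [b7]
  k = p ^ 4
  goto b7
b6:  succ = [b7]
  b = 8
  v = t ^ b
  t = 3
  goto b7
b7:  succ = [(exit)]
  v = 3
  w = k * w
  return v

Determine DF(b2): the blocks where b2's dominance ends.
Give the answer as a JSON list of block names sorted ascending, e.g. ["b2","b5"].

idom tree: b1←b0 b2←b1 b3←b0 b4←b0 b5←b0 b6←b0 b7←b0
Dom∩ at merges:
  b4: preds {b0,b2,b3}: {b0} ∩ {b0,b1,b2} ∩ {b0,b3} = {b0}; idom=b0
  b5: preds {b2,b3,b4}: {b0,b1,b2} ∩ {b0,b3} ∩ {b0,b4} = {b0}; idom=b0
  b6: preds {b2,b4}: {b0,b1,b2} ∩ {b0,b4} = {b0}; idom=b0
  b7: preds {b5,b6}: {b0,b5} ∩ {b0,b6} = {b0}; idom=b0

DF walk-up:
  b4←b0: walk · to b0
  b4←b2: walk b2→b1 to b0
  b4←b3: walk b3 to b0
  b5←b2: walk b2→b1 to b0
  b5←b3: walk b3 to b0
  b5←b4: walk b4 to b0
  b6←b2: walk b2→b1 to b0
  b6←b4: walk b4 to b0
  b7←b5: walk b5 to b0
  b7←b6: walk b6 to b0
  b0 → ∅
  b1 → {b4,b5,b6}
  b2 → {b4,b5,b6}
  b3 → {b4,b5}
  b4 → {b5,b6}
  b5 → {b7}
  b6 → {b7}
  b7 → ∅

DF(b2) = ["b4", "b5", "b6"]

Answer: ["b4", "b5", "b6"]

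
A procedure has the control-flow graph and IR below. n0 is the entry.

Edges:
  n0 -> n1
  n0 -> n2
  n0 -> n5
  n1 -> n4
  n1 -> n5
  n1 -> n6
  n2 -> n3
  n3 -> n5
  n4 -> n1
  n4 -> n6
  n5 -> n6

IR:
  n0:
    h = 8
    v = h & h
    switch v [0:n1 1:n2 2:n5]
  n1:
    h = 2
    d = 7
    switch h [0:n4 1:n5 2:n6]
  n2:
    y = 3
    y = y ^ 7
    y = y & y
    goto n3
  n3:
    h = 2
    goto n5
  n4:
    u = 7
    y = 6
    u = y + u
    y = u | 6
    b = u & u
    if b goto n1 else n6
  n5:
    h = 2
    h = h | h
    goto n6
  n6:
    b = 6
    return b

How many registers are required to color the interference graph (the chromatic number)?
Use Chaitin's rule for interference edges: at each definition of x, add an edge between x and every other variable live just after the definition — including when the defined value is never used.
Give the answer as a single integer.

Per-block:
  n0: def={h,v} ue=∅
  n1: def={d,h} ue=∅
  n2: def={y} ue=∅
  n3: def={h} ue=∅
  n4: def={b,u,y} ue=∅
  n5: def={h} ue=∅
  n6: def={b} ue=∅

Live sets:
  n0 li=∅ lo=∅
  n1 li=∅ lo=∅
  n2 li=∅ lo=∅
  n3 li=∅ lo=∅
  n4 li=∅ lo=∅
  n5 li=∅ lo=∅
  n6 li=∅ lo=∅

Interfere edges:
  b — ∅
  d — {h}
  h — {d}
  u — {y}
  v — ∅
  y — {u}

Colouring:
  clique {d,h} ⇒ need ≥ 2
  2-colouring: R0={b,d,u,v}  R1={h,y}
  χ = 2

Answer: 2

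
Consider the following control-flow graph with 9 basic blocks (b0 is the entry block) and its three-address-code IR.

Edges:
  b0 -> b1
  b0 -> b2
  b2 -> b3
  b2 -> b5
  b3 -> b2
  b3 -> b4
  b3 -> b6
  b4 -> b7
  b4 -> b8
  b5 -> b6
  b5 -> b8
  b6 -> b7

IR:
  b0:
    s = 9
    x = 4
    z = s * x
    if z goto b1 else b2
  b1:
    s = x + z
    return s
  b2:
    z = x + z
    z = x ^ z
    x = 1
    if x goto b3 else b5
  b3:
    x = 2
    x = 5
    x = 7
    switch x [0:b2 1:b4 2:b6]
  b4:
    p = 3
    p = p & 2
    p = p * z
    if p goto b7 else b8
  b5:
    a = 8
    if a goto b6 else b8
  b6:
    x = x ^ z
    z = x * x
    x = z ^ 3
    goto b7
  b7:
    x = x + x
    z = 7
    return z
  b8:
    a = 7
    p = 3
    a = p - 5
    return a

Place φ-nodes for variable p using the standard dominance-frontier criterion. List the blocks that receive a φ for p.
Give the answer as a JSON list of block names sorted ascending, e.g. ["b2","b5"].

idom tree: b1←b0 b2←b0 b3←b2 b4←b3 b5←b2 b6←b2 b7←b2 b8←b2
Join-block Dom:
  b2: preds {b0,b3}: {b0} ∩ {b0,b2,b3} = {b0}; idom=b0
  b6: preds {b3,b5}: {b0,b2,b3} ∩ {b0,b2,b5} = {b0,b2}; idom=b2
  b7: preds {b4,b6}: {b0,b2,b3,b4} ∩ {b0,b2,b6} = {b0,b2}; idom=b2
  b8: preds {b4,b5}: {b0,b2,b3,b4} ∩ {b0,b2,b5} = {b0,b2}; idom=b2

DF derivation:
  join b2 pred b0: · stop@b0
  join b2 pred b3: b3→b2 stop@b0
  join b6 pred b3: b3 stop@b2
  join b6 pred b5: b5 stop@b2
  join b7 pred b4: b4→b3 stop@b2
  join b7 pred b6: b6 stop@b2
  join b8 pred b4: b4→b3 stop@b2
  join b8 pred b5: b5 stop@b2
  b0: DF=∅
  b1: DF=∅
  b2: DF={b2}
  b3: DF={b2,b6,b7,b8}
  b4: DF={b7,b8}
  b5: DF={b6,b8}
  b6: DF={b7}
  b7: DF=∅
  b8: DF=∅

φ for p: defs {b4,b8}
  DF⁺ = {b7,b8}

Answer: ["b7", "b8"]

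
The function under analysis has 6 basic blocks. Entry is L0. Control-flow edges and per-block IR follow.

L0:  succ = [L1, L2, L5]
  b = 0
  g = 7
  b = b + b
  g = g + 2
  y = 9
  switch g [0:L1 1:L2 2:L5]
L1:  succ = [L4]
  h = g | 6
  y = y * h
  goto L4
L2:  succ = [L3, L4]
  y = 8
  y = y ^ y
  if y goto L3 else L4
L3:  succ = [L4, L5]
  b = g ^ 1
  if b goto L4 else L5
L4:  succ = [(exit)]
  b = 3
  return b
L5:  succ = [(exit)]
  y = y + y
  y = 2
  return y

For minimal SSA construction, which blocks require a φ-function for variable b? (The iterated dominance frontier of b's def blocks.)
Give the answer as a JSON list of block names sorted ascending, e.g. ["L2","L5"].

Answer: ["L4", "L5"]

Working:
idom tree: L1←L0 L2←L0 L3←L2 L4←L0 L5←L0
Dom at joins:
  L4: preds {L1,L2,L3}: {L0,L1} ∩ {L0,L2} ∩ {L0,L2,L3} = {L0}; idom=L0
  L5: preds {L0,L3}: {L0} ∩ {L0,L2,L3} = {L0}; idom=L0

DF walk-up:
  join L4 pred L1: L1 stop@L0
  join L4 pred L2: L2 stop@L0
  join L4 pred L3: L3→L2 stop@L0
  join L5 pred L0: · stop@L0
  join L5 pred L3: L3→L2 stop@L0
  L0: DF=∅
  L1: DF={L4}
  L2: DF={L4,L5}
  L3: DF={L4,L5}
  L4: DF=∅
  L5: DF=∅

φ for b: defs {L0,L3,L4}
  DF⁺ = {L4,L5}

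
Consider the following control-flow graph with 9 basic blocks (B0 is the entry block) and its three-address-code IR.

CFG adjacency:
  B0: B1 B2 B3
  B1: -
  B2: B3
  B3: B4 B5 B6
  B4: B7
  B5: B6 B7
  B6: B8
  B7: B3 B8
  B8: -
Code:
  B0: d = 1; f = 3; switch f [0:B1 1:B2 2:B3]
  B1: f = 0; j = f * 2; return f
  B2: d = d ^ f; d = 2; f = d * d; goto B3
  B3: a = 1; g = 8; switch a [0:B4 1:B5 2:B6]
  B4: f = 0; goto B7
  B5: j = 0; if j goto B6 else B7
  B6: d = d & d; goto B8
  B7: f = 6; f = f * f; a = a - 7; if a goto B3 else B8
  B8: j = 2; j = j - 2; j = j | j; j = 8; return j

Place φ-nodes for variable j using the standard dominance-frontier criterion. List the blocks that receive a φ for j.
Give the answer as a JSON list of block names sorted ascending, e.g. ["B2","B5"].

Answer: ["B3", "B6", "B7", "B8"]

Analysis:
idom tree: B1←B0 B2←B0 B3←B0 B4←B3 B5←B3 B6←B3 B7←B3 B8←B3
Dom∩ at merges:
  B3: preds {B0,B2,B7}: {B0} ∩ {B0,B2} ∩ {B0,B3,B7} = {B0}; idom=B0
  B6: preds {B3,B5}: {B0,B3} ∩ {B0,B3,B5} = {B0,B3}; idom=B3
  B7: preds {B4,B5}: {B0,B3,B4} ∩ {B0,B3,B5} = {B0,B3}; idom=B3
  B8: preds {B6,B7}: {B0,B3,B6} ∩ {B0,B3,B7} = {B0,B3}; idom=B3

DF derivation:
  B3←B0: walk · to B0
  B3←B2: walk B2 to B0
  B3←B7: walk B7→B3 to B0
  B6←B3: walk · to B3
  B6←B5: walk B5 to B3
  B7←B4: walk B4 to B3
  B7←B5: walk B5 to B3
  B8←B6: walk B6 to B3
  B8←B7: walk B7 to B3
  B0 → ∅
  B1 → ∅
  B2 → {B3}
  B3 → {B3}
  B4 → {B7}
  B5 → {B6,B7}
  B6 → {B8}
  B7 → {B3,B8}
  B8 → ∅

φ for j: defs {B1,B5,B8}
  DF⁺ = {B3,B6,B7,B8}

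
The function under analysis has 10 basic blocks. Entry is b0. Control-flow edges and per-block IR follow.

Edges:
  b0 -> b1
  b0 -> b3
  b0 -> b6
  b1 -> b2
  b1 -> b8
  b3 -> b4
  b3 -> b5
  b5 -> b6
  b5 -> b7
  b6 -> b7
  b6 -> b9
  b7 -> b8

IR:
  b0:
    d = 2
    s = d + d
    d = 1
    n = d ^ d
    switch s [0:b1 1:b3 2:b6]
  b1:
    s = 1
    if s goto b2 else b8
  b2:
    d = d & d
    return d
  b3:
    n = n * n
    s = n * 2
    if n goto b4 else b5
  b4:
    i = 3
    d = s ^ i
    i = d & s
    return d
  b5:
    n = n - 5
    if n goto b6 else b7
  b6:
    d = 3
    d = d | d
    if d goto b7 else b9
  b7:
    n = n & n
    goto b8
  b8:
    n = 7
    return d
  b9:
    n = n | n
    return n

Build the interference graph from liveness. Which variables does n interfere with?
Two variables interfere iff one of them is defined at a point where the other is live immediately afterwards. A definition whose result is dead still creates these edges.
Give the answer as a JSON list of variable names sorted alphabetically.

Block summaries:
  b0 def {d,n,s} use ∅
  b1 def {s} use ∅
  b2 def {d} use {d}
  b3 def {n,s} use {n}
  b4 def {d,i} use {s}
  b5 def {n} use {n}
  b6 def {d} use ∅
  b7 def {n} use {n}
  b8 def {n} use {d}
  b9 def {n} use {n}

Backward fixpoint:
  live b0: ∅→{d,n}
  live b1: {d}→{d}
  live b2: {d}→∅
  live b3: {d,n}→{d,n,s}
  live b4: {s}→∅
  live b5: {d,n}→{d,n}
  live b6: {n}→{d,n}
  live b7: {d,n}→{d}
  live b8: {d}→∅
  live b9: {n}→∅

Interference:
  d↔{i,n,s}
  i↔{d,s}
  n↔{d,s}
  s↔{d,i,n}

N(n) = ["d", "s"]

Answer: ["d", "s"]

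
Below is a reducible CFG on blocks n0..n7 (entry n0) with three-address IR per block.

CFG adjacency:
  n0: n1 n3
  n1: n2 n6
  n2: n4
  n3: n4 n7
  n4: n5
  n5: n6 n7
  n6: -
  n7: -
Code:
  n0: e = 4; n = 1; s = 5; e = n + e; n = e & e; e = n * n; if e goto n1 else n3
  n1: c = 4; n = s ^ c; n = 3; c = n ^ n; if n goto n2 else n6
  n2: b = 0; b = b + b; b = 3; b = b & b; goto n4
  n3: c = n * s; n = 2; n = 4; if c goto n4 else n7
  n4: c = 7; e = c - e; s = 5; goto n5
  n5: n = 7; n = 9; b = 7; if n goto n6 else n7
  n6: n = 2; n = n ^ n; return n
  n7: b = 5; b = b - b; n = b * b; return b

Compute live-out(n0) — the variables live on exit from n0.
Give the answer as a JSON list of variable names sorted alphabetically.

Answer: ["e", "n", "s"]

Derivation:
Block summaries:
  n0 def {e,n,s} use ∅
  n1 def {c,n} use {s}
  n2 def {b} use ∅
  n3 def {c,n} use {n,s}
  n4 def {c,e,s} use {e}
  n5 def {b,n} use ∅
  n6 def {n} use ∅
  n7 def {b,n} use ∅

Backward fixpoint:
  live n0: ∅→{e,n,s}
  live n1: {e,s}→{e}
  live n2: {e}→{e}
  live n3: {e,n,s}→{e}
  live n4: {e}→∅
  live n5: ∅→∅
  live n6: ∅→∅
  live n7: ∅→∅

live-out(n0) = ["e", "n", "s"]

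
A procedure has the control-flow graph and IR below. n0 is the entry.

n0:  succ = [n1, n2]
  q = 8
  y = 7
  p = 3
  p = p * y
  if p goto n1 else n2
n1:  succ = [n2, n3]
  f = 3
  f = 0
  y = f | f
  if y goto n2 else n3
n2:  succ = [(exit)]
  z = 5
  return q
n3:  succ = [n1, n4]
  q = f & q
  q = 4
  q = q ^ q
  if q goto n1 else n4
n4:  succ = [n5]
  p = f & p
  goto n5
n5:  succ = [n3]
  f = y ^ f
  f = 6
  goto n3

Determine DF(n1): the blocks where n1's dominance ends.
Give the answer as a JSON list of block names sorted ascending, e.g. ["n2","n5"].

Answer: ["n1", "n2"]

Derivation:
idom tree: n1←n0 n2←n0 n3←n1 n4←n3 n5←n4
Dom at joins:
  n1: preds {n0,n3}: {n0} ∩ {n0,n1,n3} = {n0}; idom=n0
  n2: preds {n0,n1}: {n0} ∩ {n0,n1} = {n0}; idom=n0
  n3: preds {n1,n5}: {n0,n1} ∩ {n0,n1,n3,n4,n5} = {n0,n1}; idom=n1

Frontier:
  n1←n0: walk · to n0
  n1←n3: walk n3→n1 to n0
  n2←n0: walk · to n0
  n2←n1: walk n1 to n0
  n3←n1: walk · to n1
  n3←n5: walk n5→n4→n3 to n1
  n0 → ∅
  n1 → {n1,n2}
  n2 → ∅
  n3 → {n1,n3}
  n4 → {n3}
  n5 → {n3}

DF(n1) = ["n1", "n2"]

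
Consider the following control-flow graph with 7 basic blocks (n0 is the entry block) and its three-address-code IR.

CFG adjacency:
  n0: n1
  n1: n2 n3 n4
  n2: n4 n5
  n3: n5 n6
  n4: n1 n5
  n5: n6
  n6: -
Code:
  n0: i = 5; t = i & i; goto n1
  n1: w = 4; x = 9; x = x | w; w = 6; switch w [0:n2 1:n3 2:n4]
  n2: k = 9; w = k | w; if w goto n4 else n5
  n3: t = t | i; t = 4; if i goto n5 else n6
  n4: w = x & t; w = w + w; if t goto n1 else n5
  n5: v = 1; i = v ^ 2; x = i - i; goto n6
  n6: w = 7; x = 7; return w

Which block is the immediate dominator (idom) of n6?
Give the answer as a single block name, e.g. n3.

Answer: n1

Analysis:
idom tree: n1←n0 n2←n1 n3←n1 n4←n1 n5←n1 n6←n1
Dom at joins:
  n1: preds {n0,n4}: {n0} ∩ {n0,n1,n4} = {n0}; idom=n0
  n4: preds {n1,n2}: {n0,n1} ∩ {n0,n1,n2} = {n0,n1}; idom=n1
  n5: preds {n2,n3,n4}: {n0,n1,n2} ∩ {n0,n1,n3} ∩ {n0,n1,n4} = {n0,n1}; idom=n1
  n6: preds {n3,n5}: {n0,n1,n3} ∩ {n0,n1,n5} = {n0,n1}; idom=n1

idom(n6) = n1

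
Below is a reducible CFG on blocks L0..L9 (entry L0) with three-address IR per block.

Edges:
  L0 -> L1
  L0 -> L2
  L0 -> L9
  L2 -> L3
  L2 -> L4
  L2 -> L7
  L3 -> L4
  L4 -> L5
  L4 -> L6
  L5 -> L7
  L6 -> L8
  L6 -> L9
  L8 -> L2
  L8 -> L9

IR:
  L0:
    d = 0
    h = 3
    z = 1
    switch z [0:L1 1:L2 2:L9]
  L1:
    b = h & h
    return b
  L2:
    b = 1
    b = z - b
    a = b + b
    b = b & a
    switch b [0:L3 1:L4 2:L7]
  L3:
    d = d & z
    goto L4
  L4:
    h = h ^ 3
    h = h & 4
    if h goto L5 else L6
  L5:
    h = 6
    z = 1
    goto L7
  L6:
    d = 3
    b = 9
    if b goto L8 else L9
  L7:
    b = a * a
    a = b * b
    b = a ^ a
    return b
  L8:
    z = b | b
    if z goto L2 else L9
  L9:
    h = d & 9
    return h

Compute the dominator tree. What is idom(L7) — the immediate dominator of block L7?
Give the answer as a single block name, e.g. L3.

idom tree: L1←L0 L2←L0 L3←L2 L4←L2 L5←L4 L6←L4 L7←L2 L8←L6 L9←L0
Dom at joins:
  L2: preds {L0,L8}: {L0} ∩ {L0,L2,L4,L6,L8} = {L0}; idom=L0
  L4: preds {L2,L3}: {L0,L2} ∩ {L0,L2,L3} = {L0,L2}; idom=L2
  L7: preds {L2,L5}: {L0,L2} ∩ {L0,L2,L4,L5} = {L0,L2}; idom=L2
  L9: preds {L0,L6,L8}: {L0} ∩ {L0,L2,L4,L6} ∩ {L0,L2,L4,L6,L8} = {L0}; idom=L0

idom(L7) = L2

Answer: L2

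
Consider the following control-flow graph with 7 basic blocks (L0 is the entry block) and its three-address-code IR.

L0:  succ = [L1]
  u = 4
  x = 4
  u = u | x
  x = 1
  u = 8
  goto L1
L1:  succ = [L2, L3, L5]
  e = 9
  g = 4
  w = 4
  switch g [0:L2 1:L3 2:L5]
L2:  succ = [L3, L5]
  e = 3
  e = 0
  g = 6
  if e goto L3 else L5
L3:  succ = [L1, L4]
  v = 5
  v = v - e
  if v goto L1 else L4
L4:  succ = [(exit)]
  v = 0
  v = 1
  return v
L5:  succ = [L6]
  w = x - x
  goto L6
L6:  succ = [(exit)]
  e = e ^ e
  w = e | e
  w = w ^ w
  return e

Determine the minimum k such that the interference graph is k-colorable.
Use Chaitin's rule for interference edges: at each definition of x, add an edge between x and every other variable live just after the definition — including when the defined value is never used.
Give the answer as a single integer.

Answer: 4

Analysis:
def/use:
  L0 def {u,x} use ∅
  L1 def {e,g,w} use ∅
  L2 def {e,g} use ∅
  L3 def {v} use {e}
  L4 def {v} use ∅
  L5 def {w} use {x}
  L6 def {e,w} use {e}

Backward fixpoint:
  live L0: ∅→{x}
  live L1: {x}→{e,x}
  live L2: {x}→{e,x}
  live L3: {e,x}→{x}
  live L4: ∅→∅
  live L5: {e,x}→{e}
  live L6: {e}→∅

Interfere edges:
  e — {g,v,w,x}
  g — {e,w,x}
  u — {x}
  v — {e,x}
  w — {e,g,x}
  x — {e,g,u,v,w}

Registers:
  clique {e,g,w,x} ⇒ need ≥ 4
  assign e→R1 g→R2 u→R1 v→R2 w→R3 x→R0 — no edge inside a register ⇒ χ ≤ 4
  χ = 4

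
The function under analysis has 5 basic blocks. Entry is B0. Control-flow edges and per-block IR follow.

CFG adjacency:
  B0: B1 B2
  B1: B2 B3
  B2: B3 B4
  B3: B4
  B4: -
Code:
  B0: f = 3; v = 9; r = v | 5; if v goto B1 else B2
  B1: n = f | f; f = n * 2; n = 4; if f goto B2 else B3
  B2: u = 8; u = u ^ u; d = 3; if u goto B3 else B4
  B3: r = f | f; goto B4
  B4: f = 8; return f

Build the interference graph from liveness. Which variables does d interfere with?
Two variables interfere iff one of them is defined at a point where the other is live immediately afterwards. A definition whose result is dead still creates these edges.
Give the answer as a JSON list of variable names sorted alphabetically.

def/use:
  B0 def {f,r,v} use ∅
  B1 def {f,n} use {f}
  B2 def {d,u} use ∅
  B3 def {r} use {f}
  B4 def {f} use ∅

Live sets:
  live B0: ∅→{f}
  live B1: {f}→{f}
  live B2: {f}→{f}
  live B3: {f}→∅
  live B4: ∅→∅

Conflict graph:
  d↔{f,u}
  f↔{d,n,r,u,v}
  n↔{f}
  r↔{f,v}
  u↔{d,f}
  v↔{f,r}

N(d) = ["f", "u"]

Answer: ["f", "u"]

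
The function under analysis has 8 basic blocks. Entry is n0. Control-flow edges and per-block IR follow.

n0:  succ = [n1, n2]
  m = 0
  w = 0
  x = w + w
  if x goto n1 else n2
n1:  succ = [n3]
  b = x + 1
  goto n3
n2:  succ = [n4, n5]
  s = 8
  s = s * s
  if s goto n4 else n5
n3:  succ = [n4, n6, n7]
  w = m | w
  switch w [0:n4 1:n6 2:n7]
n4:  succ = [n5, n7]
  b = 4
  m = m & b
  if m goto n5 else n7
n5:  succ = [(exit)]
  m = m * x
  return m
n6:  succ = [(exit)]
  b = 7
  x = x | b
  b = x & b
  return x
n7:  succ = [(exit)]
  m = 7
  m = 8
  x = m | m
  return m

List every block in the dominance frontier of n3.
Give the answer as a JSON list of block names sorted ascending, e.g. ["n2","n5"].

Answer: ["n4", "n7"]

Derivation:
idom tree: n1←n0 n2←n0 n3←n1 n4←n0 n5←n0 n6←n3 n7←n0
Dom∩ at merges:
  n4: preds {n2,n3}: {n0,n2} ∩ {n0,n1,n3} = {n0}; idom=n0
  n5: preds {n2,n4}: {n0,n2} ∩ {n0,n4} = {n0}; idom=n0
  n7: preds {n3,n4}: {n0,n1,n3} ∩ {n0,n4} = {n0}; idom=n0

Frontier:
  join n4 pred n2: n2 stop@n0
  join n4 pred n3: n3→n1 stop@n0
  join n5 pred n2: n2 stop@n0
  join n5 pred n4: n4 stop@n0
  join n7 pred n3: n3→n1 stop@n0
  join n7 pred n4: n4 stop@n0
  n0: DF=∅
  n1: DF={n4,n7}
  n2: DF={n4,n5}
  n3: DF={n4,n7}
  n4: DF={n5,n7}
  n5: DF=∅
  n6: DF=∅
  n7: DF=∅

DF(n3) = ["n4", "n7"]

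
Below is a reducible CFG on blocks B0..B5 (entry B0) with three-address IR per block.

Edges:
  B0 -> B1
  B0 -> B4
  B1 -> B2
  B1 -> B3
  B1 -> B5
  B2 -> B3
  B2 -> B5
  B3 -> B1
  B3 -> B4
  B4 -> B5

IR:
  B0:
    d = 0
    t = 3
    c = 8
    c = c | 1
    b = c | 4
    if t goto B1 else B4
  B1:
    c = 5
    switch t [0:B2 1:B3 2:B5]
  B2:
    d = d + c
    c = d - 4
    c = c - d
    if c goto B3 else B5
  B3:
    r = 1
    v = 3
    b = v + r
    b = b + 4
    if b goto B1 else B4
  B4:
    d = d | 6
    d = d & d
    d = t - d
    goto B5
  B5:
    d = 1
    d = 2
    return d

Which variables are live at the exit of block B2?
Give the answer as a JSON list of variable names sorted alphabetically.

Answer: ["d", "t"]

Working:
Per-block:
  B0: def={b,c,d,t} ue=∅
  B1: def={c} ue={t}
  B2: def={c,d} ue={c,d}
  B3: def={b,r,v} ue=∅
  B4: def={d} ue={d,t}
  B5: def={d} ue=∅

Liveness:
  B0: in=∅ out={d,t}
  B1: in={d,t} out={c,d,t}
  B2: in={c,d,t} out={d,t}
  B3: in={d,t} out={d,t}
  B4: in={d,t} out=∅
  B5: in=∅ out=∅

live-out(B2) = ["d", "t"]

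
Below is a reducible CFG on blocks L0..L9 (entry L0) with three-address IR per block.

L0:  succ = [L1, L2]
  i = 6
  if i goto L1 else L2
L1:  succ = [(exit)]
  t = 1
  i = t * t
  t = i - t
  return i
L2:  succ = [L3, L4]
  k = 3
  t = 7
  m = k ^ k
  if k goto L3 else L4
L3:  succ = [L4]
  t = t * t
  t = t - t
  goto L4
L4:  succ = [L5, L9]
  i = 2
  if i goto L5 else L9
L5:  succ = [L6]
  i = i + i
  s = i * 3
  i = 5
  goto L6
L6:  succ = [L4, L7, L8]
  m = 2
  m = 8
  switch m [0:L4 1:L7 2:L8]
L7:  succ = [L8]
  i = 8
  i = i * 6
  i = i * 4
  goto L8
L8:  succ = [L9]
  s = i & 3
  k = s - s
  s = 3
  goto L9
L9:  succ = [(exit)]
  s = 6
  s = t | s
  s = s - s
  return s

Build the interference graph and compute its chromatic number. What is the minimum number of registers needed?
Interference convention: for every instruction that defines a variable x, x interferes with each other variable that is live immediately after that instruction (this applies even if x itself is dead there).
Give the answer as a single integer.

def/use:
  L0: def={i} ue=∅
  L1: def={i,t} ue=∅
  L2: def={k,m,t} ue=∅
  L3: def={t} ue={t}
  L4: def={i} ue=∅
  L5: def={i,s} ue={i}
  L6: def={m} ue=∅
  L7: def={i} ue=∅
  L8: def={k,s} ue={i}
  L9: def={s} ue={t}

Backward fixpoint:
  live L0: ∅→∅
  live L1: ∅→∅
  live L2: ∅→{t}
  live L3: {t}→{t}
  live L4: {t}→{i,t}
  live L5: {i,t}→{i,t}
  live L6: {i,t}→{i,t}
  live L7: {t}→{i,t}
  live L8: {i,t}→{t}
  live L9: {t}→∅

Conflict graph:
  i↔{m,t}
  k↔{m,t}
  m↔{i,k,t}
  s↔{t}
  t↔{i,k,m,s}

Colouring:
  {i,m,t} pairwise interfere (3-clique) ⇒ χ ≥ 3
  assign i→c2 k→c2 m→c1 s→c1 t→c0 — no edge inside a register ⇒ χ ≤ 3
  χ = 3

Answer: 3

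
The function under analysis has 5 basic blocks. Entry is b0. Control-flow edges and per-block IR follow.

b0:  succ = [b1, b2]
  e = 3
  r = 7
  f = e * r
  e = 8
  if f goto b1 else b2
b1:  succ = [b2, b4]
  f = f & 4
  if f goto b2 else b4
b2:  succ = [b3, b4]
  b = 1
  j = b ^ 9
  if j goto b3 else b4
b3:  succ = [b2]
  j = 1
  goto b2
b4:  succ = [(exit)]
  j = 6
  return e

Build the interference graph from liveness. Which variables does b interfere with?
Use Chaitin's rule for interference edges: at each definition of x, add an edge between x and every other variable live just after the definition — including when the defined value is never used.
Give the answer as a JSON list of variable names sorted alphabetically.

Answer: ["e"]

Working:
Per-block:
  b0: {e,f,r} / ∅
  b1: {f} / {f}
  b2: {b,j} / ∅
  b3: {j} / ∅
  b4: {j} / {e}

Backward fixpoint:
  b0 li=∅ lo={e,f}
  b1 li={e,f} lo={e}
  b2 li={e} lo={e}
  b3 li={e} lo={e}
  b4 li={e} lo=∅

Interference:
  b: {e}
  e: {b,f,j,r}
  f: {e}
  j: {e}
  r: {e}

N(b) = ["e"]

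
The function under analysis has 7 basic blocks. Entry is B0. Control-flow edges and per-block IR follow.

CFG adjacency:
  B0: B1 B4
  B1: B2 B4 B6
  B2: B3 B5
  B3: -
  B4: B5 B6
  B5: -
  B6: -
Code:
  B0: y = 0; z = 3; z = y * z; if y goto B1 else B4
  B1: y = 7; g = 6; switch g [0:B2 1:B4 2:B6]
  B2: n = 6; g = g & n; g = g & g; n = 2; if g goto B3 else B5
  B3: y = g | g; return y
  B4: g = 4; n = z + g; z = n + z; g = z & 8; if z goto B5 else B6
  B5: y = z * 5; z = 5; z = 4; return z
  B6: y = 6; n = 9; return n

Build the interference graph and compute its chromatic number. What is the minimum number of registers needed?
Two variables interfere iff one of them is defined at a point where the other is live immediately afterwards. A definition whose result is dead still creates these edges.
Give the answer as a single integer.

Answer: 3

Derivation:
Per-block:
  B0: {y,z} / ∅
  B1: {g,y} / ∅
  B2: {g,n} / {g}
  B3: {y} / {g}
  B4: {g,n,z} / {z}
  B5: {y,z} / {z}
  B6: {n,y} / ∅

Backward fixpoint:
  live B0: ∅→{z}
  live B1: {z}→{g,z}
  live B2: {g,z}→{g,z}
  live B3: {g}→∅
  live B4: {z}→{z}
  live B5: {z}→∅
  live B6: ∅→∅

Interference:
  g: {n,z}
  n: {g,z}
  y: {z}
  z: {g,n,y}

Chromatic number:
  {g,n,z} pairwise interfere (3-clique) ⇒ χ ≥ 3
  3-colouring: r0={z}  r1={g,y}  r2={n}
  χ = 3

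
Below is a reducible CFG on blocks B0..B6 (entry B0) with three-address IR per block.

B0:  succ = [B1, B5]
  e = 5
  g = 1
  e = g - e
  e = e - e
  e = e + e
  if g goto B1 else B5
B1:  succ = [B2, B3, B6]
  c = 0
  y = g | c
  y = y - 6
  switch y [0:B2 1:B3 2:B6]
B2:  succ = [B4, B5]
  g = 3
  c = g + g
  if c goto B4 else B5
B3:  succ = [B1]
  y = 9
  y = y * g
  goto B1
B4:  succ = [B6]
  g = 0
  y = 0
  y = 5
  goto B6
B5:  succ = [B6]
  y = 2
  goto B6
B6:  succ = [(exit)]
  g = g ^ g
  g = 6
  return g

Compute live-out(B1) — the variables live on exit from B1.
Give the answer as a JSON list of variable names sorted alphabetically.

def/use:
  B0 def {e,g} use ∅
  B1 def {c,y} use {g}
  B2 def {c,g} use ∅
  B3 def {y} use {g}
  B4 def {g,y} use ∅
  B5 def {y} use ∅
  B6 def {g} use {g}

Liveness:
  B0: in=∅ out={g}
  B1: in={g} out={g}
  B2: in=∅ out={g}
  B3: in={g} out={g}
  B4: in=∅ out={g}
  B5: in={g} out={g}
  B6: in={g} out=∅

live-out(B1) = ["g"]

Answer: ["g"]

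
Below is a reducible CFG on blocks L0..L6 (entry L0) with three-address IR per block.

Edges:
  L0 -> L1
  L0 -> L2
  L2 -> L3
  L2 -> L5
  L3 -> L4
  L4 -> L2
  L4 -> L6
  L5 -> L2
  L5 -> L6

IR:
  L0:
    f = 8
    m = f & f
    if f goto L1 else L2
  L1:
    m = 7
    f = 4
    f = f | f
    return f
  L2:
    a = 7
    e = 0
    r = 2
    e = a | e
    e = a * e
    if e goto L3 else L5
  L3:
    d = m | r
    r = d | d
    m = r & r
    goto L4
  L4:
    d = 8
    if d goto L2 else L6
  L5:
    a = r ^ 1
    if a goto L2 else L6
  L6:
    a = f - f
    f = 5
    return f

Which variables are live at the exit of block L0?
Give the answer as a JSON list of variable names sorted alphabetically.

Block summaries:
  L0: def={f,m} ue=∅
  L1: def={f,m} ue=∅
  L2: def={a,e,r} ue=∅
  L3: def={d,m,r} ue={m,r}
  L4: def={d} ue=∅
  L5: def={a} ue={r}
  L6: def={a,f} ue={f}

Live sets:
  live L0: ∅→{f,m}
  live L1: ∅→∅
  live L2: {f,m}→{f,m,r}
  live L3: {f,m,r}→{f,m}
  live L4: {f,m}→{f,m}
  live L5: {f,m,r}→{f,m}
  live L6: {f}→∅

live-out(L0) = ["f", "m"]

Answer: ["f", "m"]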